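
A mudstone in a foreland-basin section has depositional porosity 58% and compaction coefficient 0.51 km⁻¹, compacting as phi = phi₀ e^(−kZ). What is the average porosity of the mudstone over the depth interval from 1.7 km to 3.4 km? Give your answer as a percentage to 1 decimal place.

16.3%

⟨phi⟩ = (1/(Z₂−Z₁)) ∫ phi₀ e^(−kZ) dZ = phi₀·(e^(−k·Z₁) − e^(−k·Z₂)) / (k·(Z₂−Z₁))
e^(−0.51×1.7) = 0.4202; e^(−0.51×3.4) = 0.1766
⟨phi⟩ = 0.58 × (0.4202 − 0.1766) / (0.51 × 1.7) = 0.58 × 0.2810 = 0.1630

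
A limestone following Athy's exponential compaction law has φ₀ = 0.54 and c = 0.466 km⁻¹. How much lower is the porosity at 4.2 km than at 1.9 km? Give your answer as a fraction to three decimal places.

0.146

φ(1.9) = 0.54·e^(−0.466×1.9) = 0.2228
φ(4.2) = 0.54·e^(−0.466×4.2) = 0.0763
Δφ = 0.2228 − 0.0763 = 0.1465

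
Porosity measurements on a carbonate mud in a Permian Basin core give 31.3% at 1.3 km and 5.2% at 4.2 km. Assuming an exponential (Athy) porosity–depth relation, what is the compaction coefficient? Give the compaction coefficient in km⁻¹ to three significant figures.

Athy: φ(d) = φ₀ e^(−kd) ⇒ φ₁/φ₂ = e^{k(d₂−d₁)} ⇒ k = ln(φ₁/φ₂)/(d₂−d₁)
k = ln(0.313/0.052) / (4.2 − 1.3) = ln(6.019) / 2.9 = 1.7950 / 2.9 = 0.619 km⁻¹

0.619 km⁻¹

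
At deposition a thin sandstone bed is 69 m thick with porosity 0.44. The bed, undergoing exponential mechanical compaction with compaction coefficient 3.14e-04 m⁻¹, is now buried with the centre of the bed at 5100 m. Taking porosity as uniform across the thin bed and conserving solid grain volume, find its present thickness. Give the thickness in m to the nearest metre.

42 m

Working in km (1 km = 1000 m; k in km⁻¹ = k in m⁻¹ × 1000):
Porosity at 5.1 km: phi = 0.44·exp(−0.314×5.1) = 0.0887
Solid-volume conservation: h(1−phi) = h₀(1−phi₀) ⇒ h = h₀·(1−phi₀)/(1−phi)
h = 0.069 × (1 − 0.44)/(1 − 0.0887) = 0.069 × 0.6145 = 0.0424 km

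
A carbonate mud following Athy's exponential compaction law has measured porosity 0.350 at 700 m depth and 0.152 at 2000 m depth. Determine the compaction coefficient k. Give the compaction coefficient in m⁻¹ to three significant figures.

Working in km (1 km = 1000 m; k in km⁻¹ = k in m⁻¹ × 1000):
Athy: phi(d) = phi₀ e^(−kd) ⇒ phi₁/phi₂ = e^{k(d₂−d₁)} ⇒ k = ln(phi₁/phi₂)/(d₂−d₁)
k = ln(0.35/0.152) / (2 − 0.7) = ln(2.303) / 1.3 = 0.8341 / 1.3 = 0.6416 km⁻¹

0.000642 m⁻¹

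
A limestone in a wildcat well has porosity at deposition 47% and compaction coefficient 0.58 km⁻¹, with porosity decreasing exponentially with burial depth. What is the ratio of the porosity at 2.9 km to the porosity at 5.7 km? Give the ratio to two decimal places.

5.07

phi(d₁)/phi(d₂) = e^(−β·d₁)/e^(−β·d₂) = e^{β(d₂−d₁)}
= exp(0.58 × 2.8) = exp(1.624) = 5.0733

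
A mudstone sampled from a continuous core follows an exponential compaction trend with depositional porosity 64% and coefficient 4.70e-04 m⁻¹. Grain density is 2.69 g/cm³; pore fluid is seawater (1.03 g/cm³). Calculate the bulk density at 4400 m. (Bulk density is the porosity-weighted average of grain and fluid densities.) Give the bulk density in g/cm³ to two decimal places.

2.56 g/cm³

Working in km (1 km = 1000 m; c in km⁻¹ = c in m⁻¹ × 1000):
Porosity at depth: n = 0.64·exp(−0.47×4.4) = 0.64×0.1264 = 0.0809
Bulk density: ρ_b = (1−n)ρ_g + n·ρ_f = 0.9191×2.69 + 0.0809×1.03
       = 2.472 + 0.083 = 2.556 g/cm³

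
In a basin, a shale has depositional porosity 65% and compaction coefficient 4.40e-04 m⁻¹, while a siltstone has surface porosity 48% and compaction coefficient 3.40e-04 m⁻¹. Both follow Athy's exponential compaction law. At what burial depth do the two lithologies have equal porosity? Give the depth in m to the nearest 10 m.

Working in km (1 km = 1000 m; β in km⁻¹ = β in m⁻¹ × 1000):
Set φ₀ₐ e^(−βₐZ) = φ₀ᵦ e^(−βᵦZ) ⇒ ln(φ₀ₐ/φ₀ᵦ) = (βₐ − βᵦ)·Z
Z = ln(0.65/0.48) / (0.44 − 0.34) = 0.3032 / 0.1 = 3.032 km

3030 m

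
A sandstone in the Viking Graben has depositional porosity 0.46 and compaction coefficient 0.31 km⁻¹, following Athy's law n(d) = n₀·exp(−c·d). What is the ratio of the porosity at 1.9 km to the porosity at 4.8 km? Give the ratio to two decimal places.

2.46

n(d₁)/n(d₂) = e^(−c·d₁)/e^(−c·d₂) = e^{c(d₂−d₁)}
= exp(0.31 × 2.9) = exp(0.899) = 2.4571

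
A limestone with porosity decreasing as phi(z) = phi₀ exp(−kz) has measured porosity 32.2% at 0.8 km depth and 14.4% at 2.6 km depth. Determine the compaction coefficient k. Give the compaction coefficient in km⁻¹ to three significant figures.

Athy: phi(z) = phi₀ e^(−kz) ⇒ phi₁/phi₂ = e^{k(z₂−z₁)} ⇒ k = ln(phi₁/phi₂)/(z₂−z₁)
k = ln(0.322/0.144) / (2.6 − 0.8) = ln(2.236) / 1.8 = 0.8047 / 1.8 = 0.4471 km⁻¹

0.447 km⁻¹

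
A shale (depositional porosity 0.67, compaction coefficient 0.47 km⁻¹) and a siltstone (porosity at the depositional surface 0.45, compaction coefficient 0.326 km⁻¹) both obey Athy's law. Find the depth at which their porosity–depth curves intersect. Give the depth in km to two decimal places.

Set n₀ₐ e^(−kₐz) = n₀ᵦ e^(−kᵦz) ⇒ ln(n₀ₐ/n₀ᵦ) = (kₐ − kᵦ)·z
z = ln(0.67/0.45) / (0.47 − 0.326) = 0.3980 / 0.144 = 2.764 km

2.76 km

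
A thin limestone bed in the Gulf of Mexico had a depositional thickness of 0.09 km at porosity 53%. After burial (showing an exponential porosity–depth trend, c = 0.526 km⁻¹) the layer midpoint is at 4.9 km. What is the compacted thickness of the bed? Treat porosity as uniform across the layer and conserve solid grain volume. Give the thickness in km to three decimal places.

0.044 km

Porosity at 4.9 km: φ = 0.53·exp(−0.526×4.9) = 0.0403
Solid-volume conservation: h(1−φ) = h₀(1−φ₀) ⇒ h = h₀·(1−φ₀)/(1−φ)
h = 0.09 × (1 − 0.53)/(1 − 0.0403) = 0.09 × 0.4897 = 0.0441 km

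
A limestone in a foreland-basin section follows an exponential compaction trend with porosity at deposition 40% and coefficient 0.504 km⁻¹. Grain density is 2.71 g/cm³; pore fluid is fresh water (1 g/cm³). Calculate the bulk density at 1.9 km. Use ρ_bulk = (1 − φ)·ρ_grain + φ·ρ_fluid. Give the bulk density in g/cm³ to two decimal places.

Porosity at depth: n = 0.4·exp(−0.504×1.9) = 0.4×0.3838 = 0.1535
Bulk density: ρ_b = (1−n)ρ_g + n·ρ_f = 0.8465×2.71 + 0.1535×1
       = 2.294 + 0.154 = 2.447 g/cm³

2.45 g/cm³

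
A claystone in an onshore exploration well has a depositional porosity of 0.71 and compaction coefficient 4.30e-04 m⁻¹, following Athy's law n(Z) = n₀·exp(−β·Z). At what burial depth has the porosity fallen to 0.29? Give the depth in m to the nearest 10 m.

Working in km (1 km = 1000 m; β in km⁻¹ = β in m⁻¹ × 1000):
Invert Athy's law: Z = ln(n₀/n) / β
Z = ln(0.71/0.29) / 0.43 = ln(2.448) / 0.43 = 0.8954 / 0.43 = 2.082 km

2080 m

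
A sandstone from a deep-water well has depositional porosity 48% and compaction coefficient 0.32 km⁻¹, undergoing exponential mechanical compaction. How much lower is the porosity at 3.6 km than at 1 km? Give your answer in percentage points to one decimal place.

19.7 percentage points

φ(1) = 0.48·e^(−0.32×1) = 0.3486
φ(3.6) = 0.48·e^(−0.32×3.6) = 0.1517
Δφ = 0.3486 − 0.1517 = 0.1969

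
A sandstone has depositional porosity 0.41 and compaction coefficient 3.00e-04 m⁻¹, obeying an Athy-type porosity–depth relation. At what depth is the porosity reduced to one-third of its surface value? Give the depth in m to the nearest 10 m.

Working in km (1 km = 1000 m; k in km⁻¹ = k in m⁻¹ × 1000):
phi/phi₀ = 1/3 ⇒ exp(−k·z) = 1/3 ⇒ z = ln(3) / k
z = 1.0986 / 0.3 = 3.662 km

3660 m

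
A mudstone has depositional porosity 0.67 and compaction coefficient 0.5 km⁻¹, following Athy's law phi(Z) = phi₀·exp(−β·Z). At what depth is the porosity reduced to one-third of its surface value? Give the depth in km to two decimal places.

2.20 km

phi/phi₀ = 1/3 ⇒ exp(−β·Z) = 1/3 ⇒ Z = ln(3) / β
Z = 1.0986 / 0.5 = 2.197 km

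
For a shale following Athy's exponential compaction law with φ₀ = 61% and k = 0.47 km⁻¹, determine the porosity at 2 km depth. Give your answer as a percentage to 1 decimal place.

23.8%

φ = φ₀·exp(−k·z) = 0.61 × exp(−0.47 × 2) = 0.61 × exp(−0.94)
  = 0.61 × 0.3906 = 0.2383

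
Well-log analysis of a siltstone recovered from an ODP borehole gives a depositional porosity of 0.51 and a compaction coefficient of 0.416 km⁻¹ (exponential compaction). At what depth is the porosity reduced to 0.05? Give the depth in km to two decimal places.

Invert Athy's law: Z = ln(phi₀/phi) / k
Z = ln(0.51/0.05) / 0.416 = ln(10.2) / 0.416 = 2.3224 / 0.416 = 5.583 km

5.58 km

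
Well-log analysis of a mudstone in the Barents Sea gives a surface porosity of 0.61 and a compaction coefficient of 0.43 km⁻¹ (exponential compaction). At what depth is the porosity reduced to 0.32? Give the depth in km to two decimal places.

Invert Athy's law: z = ln(phi₀/phi) / c
z = ln(0.61/0.32) / 0.43 = ln(1.906) / 0.43 = 0.6451 / 0.43 = 1.500 km

1.50 km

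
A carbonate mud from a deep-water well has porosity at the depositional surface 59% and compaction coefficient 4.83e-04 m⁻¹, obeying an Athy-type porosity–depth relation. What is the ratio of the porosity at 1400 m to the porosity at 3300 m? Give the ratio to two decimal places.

Working in km (1 km = 1000 m; β in km⁻¹ = β in m⁻¹ × 1000):
φ(z₁)/φ(z₂) = e^(−β·z₁)/e^(−β·z₂) = e^{β(z₂−z₁)}
= exp(0.483 × 1.9) = exp(0.9177) = 2.5035

2.50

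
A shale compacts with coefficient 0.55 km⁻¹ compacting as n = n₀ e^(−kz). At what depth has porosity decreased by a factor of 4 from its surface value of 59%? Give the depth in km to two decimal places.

n/n₀ = 1/4 ⇒ exp(−k·z) = 1/4 ⇒ z = ln(4) / k
z = 1.3863 / 0.55 = 2.521 km

2.52 km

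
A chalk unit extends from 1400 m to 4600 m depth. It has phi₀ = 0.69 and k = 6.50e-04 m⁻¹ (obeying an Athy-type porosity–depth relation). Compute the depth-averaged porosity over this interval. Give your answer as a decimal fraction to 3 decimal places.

Working in km (1 km = 1000 m; k in km⁻¹ = k in m⁻¹ × 1000):
⟨phi⟩ = (1/(Z₂−Z₁)) ∫ phi₀ e^(−kZ) dZ = phi₀·(e^(−k·Z₁) − e^(−k·Z₂)) / (k·(Z₂−Z₁))
e^(−0.65×1.4) = 0.4025; e^(−0.65×4.6) = 0.0503
⟨phi⟩ = 0.69 × (0.4025 − 0.0503) / (0.65 × 3.2) = 0.69 × 0.1693 = 0.1168

0.117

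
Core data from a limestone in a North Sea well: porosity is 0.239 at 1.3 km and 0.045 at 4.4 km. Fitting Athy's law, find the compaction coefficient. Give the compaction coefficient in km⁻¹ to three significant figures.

Athy: phi(Z) = phi₀ e^(−kZ) ⇒ phi₁/phi₂ = e^{k(Z₂−Z₁)} ⇒ k = ln(phi₁/phi₂)/(Z₂−Z₁)
k = ln(0.239/0.045) / (4.4 − 1.3) = ln(5.311) / 3.1 = 1.6698 / 3.1 = 0.5386 km⁻¹

0.539 km⁻¹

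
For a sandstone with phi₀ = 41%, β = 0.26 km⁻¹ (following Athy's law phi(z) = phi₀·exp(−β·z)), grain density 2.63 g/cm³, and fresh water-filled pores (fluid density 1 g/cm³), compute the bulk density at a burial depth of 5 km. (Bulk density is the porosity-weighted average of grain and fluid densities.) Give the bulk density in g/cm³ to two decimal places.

Porosity at depth: phi = 0.41·exp(−0.26×5) = 0.41×0.2725 = 0.1117
Bulk density: ρ_b = (1−phi)ρ_g + phi·ρ_f = 0.8883×2.63 + 0.1117×1
       = 2.336 + 0.112 = 2.448 g/cm³

2.45 g/cm³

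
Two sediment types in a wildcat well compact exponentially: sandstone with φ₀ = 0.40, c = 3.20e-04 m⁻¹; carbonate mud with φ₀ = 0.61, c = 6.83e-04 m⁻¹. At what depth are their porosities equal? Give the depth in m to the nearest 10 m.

1160 m

Working in km (1 km = 1000 m; c in km⁻¹ = c in m⁻¹ × 1000):
Set φ₀ₐ e^(−cₐz) = φ₀ᵦ e^(−cᵦz) ⇒ ln(φ₀ₐ/φ₀ᵦ) = (cₐ − cᵦ)·z
z = ln(0.4/0.61) / (0.32 − 0.683) = -0.4220 / -0.363 = 1.163 km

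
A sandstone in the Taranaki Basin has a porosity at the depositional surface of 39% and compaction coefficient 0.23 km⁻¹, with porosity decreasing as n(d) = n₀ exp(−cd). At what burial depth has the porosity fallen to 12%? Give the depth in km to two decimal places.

Invert Athy's law: d = ln(n₀/n) / c
d = ln(0.39/0.12) / 0.23 = ln(3.25) / 0.23 = 1.1787 / 0.23 = 5.125 km

5.12 km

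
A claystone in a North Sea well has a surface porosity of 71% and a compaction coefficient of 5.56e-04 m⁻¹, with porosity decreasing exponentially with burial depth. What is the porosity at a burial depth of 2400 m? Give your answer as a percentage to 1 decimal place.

Working in km (1 km = 1000 m; c in km⁻¹ = c in m⁻¹ × 1000):
phi = phi₀·exp(−c·Z) = 0.71 × exp(−0.556 × 2.4) = 0.71 × exp(−1.334)
  = 0.71 × 0.2633 = 0.1870

18.7%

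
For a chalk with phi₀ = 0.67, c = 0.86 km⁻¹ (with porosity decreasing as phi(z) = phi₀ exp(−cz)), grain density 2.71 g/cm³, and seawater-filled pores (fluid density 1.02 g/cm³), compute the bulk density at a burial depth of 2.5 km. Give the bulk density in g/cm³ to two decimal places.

Porosity at depth: phi = 0.67·exp(−0.86×2.5) = 0.67×0.1165 = 0.0780
Bulk density: ρ_b = (1−phi)ρ_g + phi·ρ_f = 0.9220×2.71 + 0.0780×1.02
       = 2.498 + 0.080 = 2.578 g/cm³

2.58 g/cm³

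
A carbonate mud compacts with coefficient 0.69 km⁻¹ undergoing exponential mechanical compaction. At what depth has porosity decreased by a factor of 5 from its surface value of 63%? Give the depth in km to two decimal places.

2.33 km

phi/phi₀ = 1/5 ⇒ exp(−c·Z) = 1/5 ⇒ Z = ln(5) / c
Z = 1.6094 / 0.69 = 2.333 km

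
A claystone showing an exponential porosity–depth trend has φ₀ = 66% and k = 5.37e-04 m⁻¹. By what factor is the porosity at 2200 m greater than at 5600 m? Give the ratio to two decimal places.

Working in km (1 km = 1000 m; k in km⁻¹ = k in m⁻¹ × 1000):
φ(z₁)/φ(z₂) = e^(−k·z₁)/e^(−k·z₂) = e^{k(z₂−z₁)}
= exp(0.537 × 3.4) = exp(1.826) = 6.2078

6.21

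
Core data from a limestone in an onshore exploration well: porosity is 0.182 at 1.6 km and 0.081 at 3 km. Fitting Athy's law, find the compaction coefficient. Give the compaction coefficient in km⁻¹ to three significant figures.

Athy: φ(z) = φ₀ e^(−βz) ⇒ φ₁/φ₂ = e^{β(z₂−z₁)} ⇒ β = ln(φ₁/φ₂)/(z₂−z₁)
β = ln(0.182/0.081) / (3 − 1.6) = ln(2.247) / 1.4 = 0.8096 / 1.4 = 0.5783 km⁻¹

0.578 km⁻¹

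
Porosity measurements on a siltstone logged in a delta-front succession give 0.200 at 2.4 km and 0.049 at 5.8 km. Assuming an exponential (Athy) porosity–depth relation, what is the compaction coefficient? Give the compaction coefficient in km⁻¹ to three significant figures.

0.414 km⁻¹

Athy: n(Z) = n₀ e^(−βZ) ⇒ n₁/n₂ = e^{β(Z₂−Z₁)} ⇒ β = ln(n₁/n₂)/(Z₂−Z₁)
β = ln(0.2/0.049) / (5.8 − 2.4) = ln(4.082) / 3.4 = 1.4065 / 3.4 = 0.4137 km⁻¹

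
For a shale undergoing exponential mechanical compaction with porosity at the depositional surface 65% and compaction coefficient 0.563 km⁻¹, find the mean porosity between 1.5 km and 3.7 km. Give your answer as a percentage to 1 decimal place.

16.0%

⟨n⟩ = (1/(d₂−d₁)) ∫ n₀ e^(−cd) dd = n₀·(e^(−c·d₁) − e^(−c·d₂)) / (c·(d₂−d₁))
e^(−0.563×1.5) = 0.4298; e^(−0.563×3.7) = 0.1245
⟨n⟩ = 0.65 × (0.4298 − 0.1245) / (0.563 × 2.2) = 0.65 × 0.2464 = 0.1602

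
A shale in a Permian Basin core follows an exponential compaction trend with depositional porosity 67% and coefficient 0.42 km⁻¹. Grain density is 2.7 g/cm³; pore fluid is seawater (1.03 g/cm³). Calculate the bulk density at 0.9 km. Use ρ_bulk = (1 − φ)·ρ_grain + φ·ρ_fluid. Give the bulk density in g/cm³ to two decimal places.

Porosity at depth: n = 0.67·exp(−0.42×0.9) = 0.67×0.6852 = 0.4591
Bulk density: ρ_b = (1−n)ρ_g + n·ρ_f = 0.5409×2.7 + 0.4591×1.03
       = 1.460 + 0.473 = 1.933 g/cm³

1.93 g/cm³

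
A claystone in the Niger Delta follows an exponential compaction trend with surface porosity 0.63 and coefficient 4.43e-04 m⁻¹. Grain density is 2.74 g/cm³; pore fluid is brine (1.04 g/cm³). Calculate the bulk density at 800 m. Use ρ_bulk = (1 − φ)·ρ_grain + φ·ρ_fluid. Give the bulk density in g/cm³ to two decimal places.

Working in km (1 km = 1000 m; k in km⁻¹ = k in m⁻¹ × 1000):
Porosity at depth: phi = 0.63·exp(−0.443×0.8) = 0.63×0.7016 = 0.4420
Bulk density: ρ_b = (1−phi)ρ_g + phi·ρ_f = 0.5580×2.74 + 0.4420×1.04
       = 1.529 + 0.460 = 1.989 g/cm³

1.99 g/cm³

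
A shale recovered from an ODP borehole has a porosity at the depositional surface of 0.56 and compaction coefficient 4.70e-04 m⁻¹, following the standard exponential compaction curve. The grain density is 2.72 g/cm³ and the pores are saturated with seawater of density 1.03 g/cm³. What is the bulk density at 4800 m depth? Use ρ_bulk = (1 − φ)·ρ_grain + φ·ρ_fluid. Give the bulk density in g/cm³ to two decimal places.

Working in km (1 km = 1000 m; c in km⁻¹ = c in m⁻¹ × 1000):
Porosity at depth: φ = 0.56·exp(−0.47×4.8) = 0.56×0.1048 = 0.0587
Bulk density: ρ_b = (1−φ)ρ_g + φ·ρ_f = 0.9413×2.72 + 0.0587×1.03
       = 2.560 + 0.060 = 2.621 g/cm³

2.62 g/cm³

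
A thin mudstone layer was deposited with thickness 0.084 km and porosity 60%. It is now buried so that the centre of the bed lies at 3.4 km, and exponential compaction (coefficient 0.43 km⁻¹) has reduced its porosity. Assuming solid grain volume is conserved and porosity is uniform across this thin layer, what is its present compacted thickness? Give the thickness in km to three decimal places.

Porosity at 3.4 km: n = 0.6·exp(−0.43×3.4) = 0.1391
Solid-volume conservation: h(1−n) = h₀(1−n₀) ⇒ h = h₀·(1−n₀)/(1−n)
h = 0.084 × (1 − 0.6)/(1 − 0.1391) = 0.084 × 0.4646 = 0.0390 km

0.039 km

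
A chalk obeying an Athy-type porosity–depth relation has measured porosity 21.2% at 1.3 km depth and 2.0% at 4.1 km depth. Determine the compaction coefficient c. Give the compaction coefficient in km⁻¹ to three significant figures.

Athy: n(Z) = n₀ e^(−cZ) ⇒ n₁/n₂ = e^{c(Z₂−Z₁)} ⇒ c = ln(n₁/n₂)/(Z₂−Z₁)
c = ln(0.212/0.02) / (4.1 − 1.3) = ln(10.6) / 2.8 = 2.3609 / 2.8 = 0.8432 km⁻¹

0.843 km⁻¹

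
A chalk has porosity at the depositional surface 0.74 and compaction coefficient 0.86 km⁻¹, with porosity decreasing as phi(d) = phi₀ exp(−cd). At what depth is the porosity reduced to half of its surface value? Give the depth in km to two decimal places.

phi/phi₀ = 1/2 ⇒ exp(−c·d) = 1/2 ⇒ d = ln(2) / c
d = 0.6931 / 0.86 = 0.806 km

0.81 km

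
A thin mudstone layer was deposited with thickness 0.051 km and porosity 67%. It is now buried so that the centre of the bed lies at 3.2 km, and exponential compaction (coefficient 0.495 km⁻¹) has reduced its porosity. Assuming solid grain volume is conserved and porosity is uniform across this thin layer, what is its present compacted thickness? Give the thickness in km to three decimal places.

Porosity at 3.2 km: φ = 0.67·exp(−0.495×3.2) = 0.1375
Solid-volume conservation: h(1−φ) = h₀(1−φ₀) ⇒ h = h₀·(1−φ₀)/(1−φ)
h = 0.051 × (1 − 0.67)/(1 − 0.1375) = 0.051 × 0.3826 = 0.0195 km

0.020 km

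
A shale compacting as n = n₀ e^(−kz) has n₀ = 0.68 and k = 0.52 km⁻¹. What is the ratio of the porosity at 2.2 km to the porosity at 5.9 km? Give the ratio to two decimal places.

6.85

n(z₁)/n(z₂) = e^(−k·z₁)/e^(−k·z₂) = e^{k(z₂−z₁)}
= exp(0.52 × 3.7) = exp(1.924) = 6.8483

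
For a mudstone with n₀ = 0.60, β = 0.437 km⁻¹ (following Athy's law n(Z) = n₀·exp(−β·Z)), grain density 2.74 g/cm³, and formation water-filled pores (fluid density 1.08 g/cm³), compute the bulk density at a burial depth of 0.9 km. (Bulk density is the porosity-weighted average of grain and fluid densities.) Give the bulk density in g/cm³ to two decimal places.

2.07 g/cm³

Porosity at depth: n = 0.6·exp(−0.437×0.9) = 0.6×0.6748 = 0.4049
Bulk density: ρ_b = (1−n)ρ_g + n·ρ_f = 0.5951×2.74 + 0.4049×1.08
       = 1.631 + 0.437 = 2.068 g/cm³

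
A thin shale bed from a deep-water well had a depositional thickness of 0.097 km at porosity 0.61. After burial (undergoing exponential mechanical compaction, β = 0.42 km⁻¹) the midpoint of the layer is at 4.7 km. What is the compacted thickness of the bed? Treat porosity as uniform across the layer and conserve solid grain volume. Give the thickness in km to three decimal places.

Porosity at 4.7 km: n = 0.61·exp(−0.42×4.7) = 0.0847
Solid-volume conservation: h(1−n) = h₀(1−n₀) ⇒ h = h₀·(1−n₀)/(1−n)
h = 0.097 × (1 − 0.61)/(1 − 0.0847) = 0.097 × 0.4261 = 0.0413 km

0.041 km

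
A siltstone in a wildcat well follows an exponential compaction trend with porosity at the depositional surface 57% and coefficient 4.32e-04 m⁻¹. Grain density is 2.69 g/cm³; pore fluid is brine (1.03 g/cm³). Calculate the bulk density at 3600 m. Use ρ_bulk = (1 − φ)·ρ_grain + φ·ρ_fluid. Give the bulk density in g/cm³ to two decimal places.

2.49 g/cm³

Working in km (1 km = 1000 m; k in km⁻¹ = k in m⁻¹ × 1000):
Porosity at depth: n = 0.57·exp(−0.432×3.6) = 0.57×0.2111 = 0.1204
Bulk density: ρ_b = (1−n)ρ_g + n·ρ_f = 0.8796×2.69 + 0.1204×1.03
       = 2.366 + 0.124 = 2.490 g/cm³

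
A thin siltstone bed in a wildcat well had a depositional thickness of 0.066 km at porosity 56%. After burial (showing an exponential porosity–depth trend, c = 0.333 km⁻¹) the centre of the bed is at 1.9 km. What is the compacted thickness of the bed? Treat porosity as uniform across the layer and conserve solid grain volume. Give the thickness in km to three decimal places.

0.041 km

Porosity at 1.9 km: phi = 0.56·exp(−0.333×1.9) = 0.2974
Solid-volume conservation: h(1−phi) = h₀(1−phi₀) ⇒ h = h₀·(1−phi₀)/(1−phi)
h = 0.066 × (1 − 0.56)/(1 − 0.2974) = 0.066 × 0.6263 = 0.0413 km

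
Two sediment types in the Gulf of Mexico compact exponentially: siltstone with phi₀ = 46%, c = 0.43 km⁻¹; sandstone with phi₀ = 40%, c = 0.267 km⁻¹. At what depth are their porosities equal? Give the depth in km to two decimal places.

Set phi₀ₐ e^(−cₐz) = phi₀ᵦ e^(−cᵦz) ⇒ ln(phi₀ₐ/phi₀ᵦ) = (cₐ − cᵦ)·z
z = ln(0.46/0.4) / (0.43 − 0.267) = 0.1398 / 0.163 = 0.857 km

0.86 km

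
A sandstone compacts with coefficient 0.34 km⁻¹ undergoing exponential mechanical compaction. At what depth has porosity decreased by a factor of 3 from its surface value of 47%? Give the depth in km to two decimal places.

φ/φ₀ = 1/3 ⇒ exp(−c·z) = 1/3 ⇒ z = ln(3) / c
z = 1.0986 / 0.34 = 3.231 km

3.23 km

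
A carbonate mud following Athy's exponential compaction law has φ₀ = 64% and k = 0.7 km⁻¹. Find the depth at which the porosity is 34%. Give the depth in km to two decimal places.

0.90 km

Invert Athy's law: Z = ln(φ₀/φ) / k
Z = ln(0.64/0.34) / 0.7 = ln(1.882) / 0.7 = 0.6325 / 0.7 = 0.904 km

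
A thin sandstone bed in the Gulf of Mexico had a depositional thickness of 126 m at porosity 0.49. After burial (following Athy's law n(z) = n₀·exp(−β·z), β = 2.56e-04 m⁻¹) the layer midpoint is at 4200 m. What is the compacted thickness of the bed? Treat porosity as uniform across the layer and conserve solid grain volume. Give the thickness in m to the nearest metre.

Working in km (1 km = 1000 m; β in km⁻¹ = β in m⁻¹ × 1000):
Porosity at 4.2 km: n = 0.49·exp(−0.256×4.2) = 0.1672
Solid-volume conservation: h(1−n) = h₀(1−n₀) ⇒ h = h₀·(1−n₀)/(1−n)
h = 0.126 × (1 − 0.49)/(1 − 0.1672) = 0.126 × 0.6124 = 0.0772 km

77 m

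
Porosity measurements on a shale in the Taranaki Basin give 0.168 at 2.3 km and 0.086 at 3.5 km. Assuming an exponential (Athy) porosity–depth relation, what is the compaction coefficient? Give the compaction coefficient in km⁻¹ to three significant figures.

Athy: φ(Z) = φ₀ e^(−kZ) ⇒ φ₁/φ₂ = e^{k(Z₂−Z₁)} ⇒ k = ln(φ₁/φ₂)/(Z₂−Z₁)
k = ln(0.168/0.086) / (3.5 − 2.3) = ln(1.953) / 1.2 = 0.6696 / 1.2 = 0.558 km⁻¹

0.558 km⁻¹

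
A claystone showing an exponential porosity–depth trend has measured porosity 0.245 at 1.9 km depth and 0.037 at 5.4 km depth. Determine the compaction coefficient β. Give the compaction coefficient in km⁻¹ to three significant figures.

0.540 km⁻¹

Athy: phi(d) = phi₀ e^(−βd) ⇒ phi₁/phi₂ = e^{β(d₂−d₁)} ⇒ β = ln(phi₁/phi₂)/(d₂−d₁)
β = ln(0.245/0.037) / (5.4 − 1.9) = ln(6.622) / 3.5 = 1.8903 / 3.5 = 0.5401 km⁻¹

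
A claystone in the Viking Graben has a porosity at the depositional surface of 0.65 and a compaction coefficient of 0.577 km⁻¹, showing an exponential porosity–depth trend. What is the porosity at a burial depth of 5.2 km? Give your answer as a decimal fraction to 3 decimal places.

0.032

φ = φ₀·exp(−β·z) = 0.65 × exp(−0.577 × 5.2) = 0.65 × exp(−3)
  = 0.65 × 0.0498 = 0.0323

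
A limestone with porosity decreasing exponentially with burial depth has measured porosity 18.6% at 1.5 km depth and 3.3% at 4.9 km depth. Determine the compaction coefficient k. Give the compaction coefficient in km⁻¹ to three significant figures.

0.509 km⁻¹

Athy: n(d) = n₀ e^(−kd) ⇒ n₁/n₂ = e^{k(d₂−d₁)} ⇒ k = ln(n₁/n₂)/(d₂−d₁)
k = ln(0.186/0.033) / (4.9 − 1.5) = ln(5.636) / 3.4 = 1.7292 / 3.4 = 0.5086 km⁻¹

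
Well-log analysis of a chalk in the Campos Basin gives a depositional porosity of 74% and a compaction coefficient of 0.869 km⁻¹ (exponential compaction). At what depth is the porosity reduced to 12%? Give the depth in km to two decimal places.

2.09 km

Invert Athy's law: Z = ln(φ₀/φ) / k
Z = ln(0.74/0.12) / 0.869 = ln(6.167) / 0.869 = 1.8192 / 0.869 = 2.093 km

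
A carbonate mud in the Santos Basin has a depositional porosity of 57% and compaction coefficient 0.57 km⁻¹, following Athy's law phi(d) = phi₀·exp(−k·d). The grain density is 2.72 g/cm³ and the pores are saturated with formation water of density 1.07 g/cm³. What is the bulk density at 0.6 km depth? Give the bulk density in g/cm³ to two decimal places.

Porosity at depth: phi = 0.57·exp(−0.57×0.6) = 0.57×0.7103 = 0.4049
Bulk density: ρ_b = (1−phi)ρ_g + phi·ρ_f = 0.5951×2.72 + 0.4049×1.07
       = 1.619 + 0.433 = 2.052 g/cm³

2.05 g/cm³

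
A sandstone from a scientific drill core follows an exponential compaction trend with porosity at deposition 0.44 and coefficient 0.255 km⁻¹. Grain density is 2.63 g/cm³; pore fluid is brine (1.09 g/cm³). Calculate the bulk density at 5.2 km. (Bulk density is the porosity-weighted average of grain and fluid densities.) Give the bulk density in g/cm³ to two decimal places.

2.45 g/cm³

Porosity at depth: phi = 0.44·exp(−0.255×5.2) = 0.44×0.2655 = 0.1168
Bulk density: ρ_b = (1−phi)ρ_g + phi·ρ_f = 0.8832×2.63 + 0.1168×1.09
       = 2.323 + 0.127 = 2.450 g/cm³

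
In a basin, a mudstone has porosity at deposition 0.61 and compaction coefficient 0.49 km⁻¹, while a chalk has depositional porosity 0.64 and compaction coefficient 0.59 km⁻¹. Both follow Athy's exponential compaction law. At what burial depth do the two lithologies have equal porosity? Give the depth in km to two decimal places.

Set n₀ₐ e^(−βₐz) = n₀ᵦ e^(−βᵦz) ⇒ ln(n₀ₐ/n₀ᵦ) = (βₐ − βᵦ)·z
z = ln(0.61/0.64) / (0.49 − 0.59) = -0.0480 / -0.1 = 0.480 km

0.48 km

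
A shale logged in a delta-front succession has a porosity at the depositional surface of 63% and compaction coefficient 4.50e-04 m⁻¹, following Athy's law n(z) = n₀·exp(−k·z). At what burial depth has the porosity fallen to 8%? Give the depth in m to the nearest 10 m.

Working in km (1 km = 1000 m; k in km⁻¹ = k in m⁻¹ × 1000):
Invert Athy's law: z = ln(n₀/n) / k
z = ln(0.63/0.08) / 0.45 = ln(7.875) / 0.45 = 2.0637 / 0.45 = 4.586 km

4590 m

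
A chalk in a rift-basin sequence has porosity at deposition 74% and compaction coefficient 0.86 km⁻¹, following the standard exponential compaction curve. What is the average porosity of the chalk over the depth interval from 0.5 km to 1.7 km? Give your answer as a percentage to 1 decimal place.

⟨phi⟩ = (1/(z₂−z₁)) ∫ phi₀ e^(−kz) dz = phi₀·(e^(−k·z₁) − e^(−k·z₂)) / (k·(z₂−z₁))
e^(−0.86×0.5) = 0.6505; e^(−0.86×1.7) = 0.2318
⟨phi⟩ = 0.74 × (0.6505 − 0.2318) / (0.86 × 1.2) = 0.74 × 0.4058 = 0.3003

30.0%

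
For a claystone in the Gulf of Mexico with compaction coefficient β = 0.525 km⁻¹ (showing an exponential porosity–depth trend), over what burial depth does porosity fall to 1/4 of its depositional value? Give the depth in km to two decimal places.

2.64 km

φ/φ₀ = 1/4 ⇒ exp(−β·Z) = 1/4 ⇒ Z = ln(4) / β
Z = 1.3863 / 0.525 = 2.641 km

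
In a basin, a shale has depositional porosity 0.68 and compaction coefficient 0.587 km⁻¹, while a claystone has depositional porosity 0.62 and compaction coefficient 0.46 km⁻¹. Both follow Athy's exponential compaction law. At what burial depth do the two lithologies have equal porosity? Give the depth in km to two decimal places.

Set phi₀ₐ e^(−βₐz) = phi₀ᵦ e^(−βᵦz) ⇒ ln(phi₀ₐ/phi₀ᵦ) = (βₐ − βᵦ)·z
z = ln(0.68/0.62) / (0.587 − 0.46) = 0.0924 / 0.127 = 0.727 km

0.73 km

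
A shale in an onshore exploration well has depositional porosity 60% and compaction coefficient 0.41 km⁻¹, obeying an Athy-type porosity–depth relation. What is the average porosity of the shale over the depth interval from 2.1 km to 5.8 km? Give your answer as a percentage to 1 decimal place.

⟨n⟩ = (1/(d₂−d₁)) ∫ n₀ e^(−cd) dd = n₀·(e^(−c·d₁) − e^(−c·d₂)) / (c·(d₂−d₁))
e^(−0.41×2.1) = 0.4227; e^(−0.41×5.8) = 0.0927
⟨n⟩ = 0.6 × (0.4227 − 0.0927) / (0.41 × 3.7) = 0.6 × 0.2175 = 0.1305

13.1%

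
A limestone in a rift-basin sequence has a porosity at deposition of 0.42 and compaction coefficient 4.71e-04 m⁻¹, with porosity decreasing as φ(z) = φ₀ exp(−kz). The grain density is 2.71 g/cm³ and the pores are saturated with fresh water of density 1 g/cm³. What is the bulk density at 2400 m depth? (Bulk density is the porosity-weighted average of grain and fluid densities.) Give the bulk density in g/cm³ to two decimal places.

2.48 g/cm³

Working in km (1 km = 1000 m; k in km⁻¹ = k in m⁻¹ × 1000):
Porosity at depth: φ = 0.42·exp(−0.471×2.4) = 0.42×0.3229 = 0.1356
Bulk density: ρ_b = (1−φ)ρ_g + φ·ρ_f = 0.8644×2.71 + 0.1356×1
       = 2.342 + 0.136 = 2.478 g/cm³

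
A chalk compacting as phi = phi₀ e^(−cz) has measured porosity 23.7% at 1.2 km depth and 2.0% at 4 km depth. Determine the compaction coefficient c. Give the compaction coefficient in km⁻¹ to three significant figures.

Athy: phi(z) = phi₀ e^(−cz) ⇒ phi₁/phi₂ = e^{c(z₂−z₁)} ⇒ c = ln(phi₁/phi₂)/(z₂−z₁)
c = ln(0.237/0.02) / (4 − 1.2) = ln(11.85) / 2.8 = 2.4723 / 2.8 = 0.883 km⁻¹

0.883 km⁻¹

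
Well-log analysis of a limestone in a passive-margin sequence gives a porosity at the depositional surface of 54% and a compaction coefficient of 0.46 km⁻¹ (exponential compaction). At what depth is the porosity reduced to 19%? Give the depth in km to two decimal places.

2.27 km

Invert Athy's law: d = ln(n₀/n) / c
d = ln(0.54/0.19) / 0.46 = ln(2.842) / 0.46 = 1.0445 / 0.46 = 2.271 km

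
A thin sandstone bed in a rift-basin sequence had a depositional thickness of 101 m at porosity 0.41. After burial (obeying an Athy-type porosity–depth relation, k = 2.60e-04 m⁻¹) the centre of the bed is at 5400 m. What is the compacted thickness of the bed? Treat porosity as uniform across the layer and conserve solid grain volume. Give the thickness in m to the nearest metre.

Working in km (1 km = 1000 m; k in km⁻¹ = k in m⁻¹ × 1000):
Porosity at 5.4 km: n = 0.41·exp(−0.26×5.4) = 0.1007
Solid-volume conservation: h(1−n) = h₀(1−n₀) ⇒ h = h₀·(1−n₀)/(1−n)
h = 0.101 × (1 − 0.41)/(1 − 0.1007) = 0.101 × 0.6561 = 0.0663 km

66 m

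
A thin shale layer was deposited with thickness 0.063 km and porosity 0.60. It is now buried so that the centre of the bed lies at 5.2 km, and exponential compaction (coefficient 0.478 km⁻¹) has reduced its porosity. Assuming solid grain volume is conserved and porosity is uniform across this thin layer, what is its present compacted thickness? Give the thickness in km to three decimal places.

0.027 km

Porosity at 5.2 km: φ = 0.6·exp(−0.478×5.2) = 0.0500
Solid-volume conservation: h(1−φ) = h₀(1−φ₀) ⇒ h = h₀·(1−φ₀)/(1−φ)
h = 0.063 × (1 − 0.6)/(1 − 0.0500) = 0.063 × 0.4210 = 0.0265 km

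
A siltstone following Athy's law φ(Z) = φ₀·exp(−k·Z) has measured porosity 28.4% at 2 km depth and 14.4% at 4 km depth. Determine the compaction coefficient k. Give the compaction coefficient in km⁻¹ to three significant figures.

0.340 km⁻¹

Athy: φ(Z) = φ₀ e^(−kZ) ⇒ φ₁/φ₂ = e^{k(Z₂−Z₁)} ⇒ k = ln(φ₁/φ₂)/(Z₂−Z₁)
k = ln(0.284/0.144) / (4 − 2) = ln(1.972) / 2 = 0.6792 / 2 = 0.3396 km⁻¹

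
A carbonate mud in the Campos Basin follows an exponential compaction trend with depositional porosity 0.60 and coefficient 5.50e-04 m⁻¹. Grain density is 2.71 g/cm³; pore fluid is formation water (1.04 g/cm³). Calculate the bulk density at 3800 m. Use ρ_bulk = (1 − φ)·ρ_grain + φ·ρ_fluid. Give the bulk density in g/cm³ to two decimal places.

2.59 g/cm³

Working in km (1 km = 1000 m; c in km⁻¹ = c in m⁻¹ × 1000):
Porosity at depth: n = 0.6·exp(−0.55×3.8) = 0.6×0.1237 = 0.0742
Bulk density: ρ_b = (1−n)ρ_g + n·ρ_f = 0.9258×2.71 + 0.0742×1.04
       = 2.509 + 0.077 = 2.586 g/cm³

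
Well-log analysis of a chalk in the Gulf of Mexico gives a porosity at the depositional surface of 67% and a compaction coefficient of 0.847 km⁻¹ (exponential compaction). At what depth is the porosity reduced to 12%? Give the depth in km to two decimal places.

Invert Athy's law: z = ln(phi₀/phi) / β
z = ln(0.67/0.12) / 0.847 = ln(5.583) / 0.847 = 1.7198 / 0.847 = 2.030 km

2.03 km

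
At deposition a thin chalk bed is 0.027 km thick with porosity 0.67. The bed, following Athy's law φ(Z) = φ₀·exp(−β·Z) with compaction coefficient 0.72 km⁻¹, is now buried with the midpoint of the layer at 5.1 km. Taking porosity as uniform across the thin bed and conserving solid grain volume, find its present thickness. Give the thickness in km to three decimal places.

0.009 km

Porosity at 5.1 km: φ = 0.67·exp(−0.72×5.1) = 0.0170
Solid-volume conservation: h(1−φ) = h₀(1−φ₀) ⇒ h = h₀·(1−φ₀)/(1−φ)
h = 0.027 × (1 − 0.67)/(1 − 0.0170) = 0.027 × 0.3357 = 0.0091 km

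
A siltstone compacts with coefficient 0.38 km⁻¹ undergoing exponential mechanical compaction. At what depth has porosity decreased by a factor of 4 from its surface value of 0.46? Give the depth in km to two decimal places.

3.65 km

n/n₀ = 1/4 ⇒ exp(−β·d) = 1/4 ⇒ d = ln(4) / β
d = 1.3863 / 0.38 = 3.648 km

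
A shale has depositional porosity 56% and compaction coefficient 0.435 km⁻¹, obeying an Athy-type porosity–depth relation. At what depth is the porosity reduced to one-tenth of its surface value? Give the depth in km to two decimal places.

5.29 km

n/n₀ = 1/10 ⇒ exp(−β·z) = 1/10 ⇒ z = ln(10) / β
z = 2.3026 / 0.435 = 5.293 km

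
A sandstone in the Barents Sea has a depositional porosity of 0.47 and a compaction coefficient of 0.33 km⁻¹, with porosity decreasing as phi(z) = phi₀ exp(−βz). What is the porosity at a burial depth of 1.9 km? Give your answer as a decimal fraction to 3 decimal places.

0.251

phi = phi₀·exp(−β·z) = 0.47 × exp(−0.33 × 1.9) = 0.47 × exp(−0.627)
  = 0.47 × 0.5342 = 0.2511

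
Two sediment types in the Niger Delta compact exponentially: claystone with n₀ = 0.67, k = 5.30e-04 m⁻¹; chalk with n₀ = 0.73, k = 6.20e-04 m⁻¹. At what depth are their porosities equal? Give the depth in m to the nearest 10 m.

950 m

Working in km (1 km = 1000 m; k in km⁻¹ = k in m⁻¹ × 1000):
Set n₀ₐ e^(−kₐz) = n₀ᵦ e^(−kᵦz) ⇒ ln(n₀ₐ/n₀ᵦ) = (kₐ − kᵦ)·z
z = ln(0.67/0.73) / (0.53 − 0.62) = -0.0858 / -0.09 = 0.953 km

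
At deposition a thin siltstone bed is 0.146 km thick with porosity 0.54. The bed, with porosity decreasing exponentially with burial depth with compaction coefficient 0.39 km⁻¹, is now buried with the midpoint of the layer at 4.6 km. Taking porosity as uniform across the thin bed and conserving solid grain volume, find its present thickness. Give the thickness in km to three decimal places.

0.074 km

Porosity at 4.6 km: φ = 0.54·exp(−0.39×4.6) = 0.0898
Solid-volume conservation: h(1−φ) = h₀(1−φ₀) ⇒ h = h₀·(1−φ₀)/(1−φ)
h = 0.146 × (1 − 0.54)/(1 − 0.0898) = 0.146 × 0.5054 = 0.0738 km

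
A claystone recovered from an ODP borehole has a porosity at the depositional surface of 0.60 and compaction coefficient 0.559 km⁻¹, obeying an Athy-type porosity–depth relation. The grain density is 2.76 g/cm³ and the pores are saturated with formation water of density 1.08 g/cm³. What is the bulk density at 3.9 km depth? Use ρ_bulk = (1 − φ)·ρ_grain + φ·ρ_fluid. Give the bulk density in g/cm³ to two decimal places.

2.65 g/cm³

Porosity at depth: φ = 0.6·exp(−0.559×3.9) = 0.6×0.1130 = 0.0678
Bulk density: ρ_b = (1−φ)ρ_g + φ·ρ_f = 0.9322×2.76 + 0.0678×1.08
       = 2.573 + 0.073 = 2.646 g/cm³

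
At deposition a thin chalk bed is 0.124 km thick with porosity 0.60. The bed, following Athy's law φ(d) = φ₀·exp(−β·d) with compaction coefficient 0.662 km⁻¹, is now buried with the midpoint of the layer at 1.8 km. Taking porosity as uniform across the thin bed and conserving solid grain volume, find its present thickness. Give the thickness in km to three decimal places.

Porosity at 1.8 km: φ = 0.6·exp(−0.662×1.8) = 0.1822
Solid-volume conservation: h(1−φ) = h₀(1−φ₀) ⇒ h = h₀·(1−φ₀)/(1−φ)
h = 0.124 × (1 − 0.6)/(1 − 0.1822) = 0.124 × 0.4891 = 0.0607 km

0.061 km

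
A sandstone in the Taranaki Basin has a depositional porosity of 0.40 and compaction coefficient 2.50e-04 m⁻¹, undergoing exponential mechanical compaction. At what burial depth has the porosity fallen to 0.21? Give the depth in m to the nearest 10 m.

2580 m

Working in km (1 km = 1000 m; k in km⁻¹ = k in m⁻¹ × 1000):
Invert Athy's law: Z = ln(phi₀/phi) / k
Z = ln(0.4/0.21) / 0.25 = ln(1.905) / 0.25 = 0.6444 / 0.25 = 2.577 km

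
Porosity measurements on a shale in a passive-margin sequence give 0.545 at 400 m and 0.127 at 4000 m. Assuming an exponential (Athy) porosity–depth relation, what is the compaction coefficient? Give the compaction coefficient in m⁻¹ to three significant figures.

0.000405 m⁻¹

Working in km (1 km = 1000 m; β in km⁻¹ = β in m⁻¹ × 1000):
Athy: φ(z) = φ₀ e^(−βz) ⇒ φ₁/φ₂ = e^{β(z₂−z₁)} ⇒ β = ln(φ₁/φ₂)/(z₂−z₁)
β = ln(0.545/0.127) / (4 − 0.4) = ln(4.291) / 3.6 = 1.4566 / 3.6 = 0.4046 km⁻¹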